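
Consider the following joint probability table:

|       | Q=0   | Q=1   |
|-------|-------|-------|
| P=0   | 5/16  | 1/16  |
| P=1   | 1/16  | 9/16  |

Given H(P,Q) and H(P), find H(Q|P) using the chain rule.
From the chain rule: H(P,Q) = H(P) + H(Q|P)
Therefore: H(Q|P) = H(P,Q) - H(P)

H(P,Q) = -[(5/16)·log₂(5/16) + (1/16)·log₂(1/16) + (1/16)·log₂(1/16) + (9/16)·log₂(9/16)]
  = 0.5244 + 0.2500 + 0.2500 + 0.4669
  = 1.4913 bits
Marginal P(P) (row sums):
  P(P=0) = 5/16 + 1/16 = 3/8
  P(P=1) = 1/16 + 9/16 = 5/8
H(P) = -[(3/8)·log₂(3/8) + (5/8)·log₂(5/8)]
  = 0.5306 + 0.4238
  = 0.9544 bits

H(Q|P) = 1.4913 - 0.9544 = 0.5369 bits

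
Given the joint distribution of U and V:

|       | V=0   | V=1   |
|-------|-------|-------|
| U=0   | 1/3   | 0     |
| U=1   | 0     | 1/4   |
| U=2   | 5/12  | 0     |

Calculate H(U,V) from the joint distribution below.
H(U,V) = -Σ P(U,V) log₂ P(U,V), summed over the non-zero cells:
H(U,V) = -[(1/3)·log₂(1/3) + (1/4)·log₂(1/4) + (5/12)·log₂(5/12)]
  = 0.5283 + 0.5000 + 0.5263
  = 1.5546 bits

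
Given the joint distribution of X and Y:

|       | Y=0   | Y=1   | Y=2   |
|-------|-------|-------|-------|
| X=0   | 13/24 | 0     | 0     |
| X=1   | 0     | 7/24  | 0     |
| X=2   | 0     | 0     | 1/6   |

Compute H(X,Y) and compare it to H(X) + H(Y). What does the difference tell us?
Marginal P(X) (row sums):
  P(X=0) = 13/24 + 0 + 0 = 13/24
  P(X=1) = 0 + 7/24 + 0 = 7/24
  P(X=2) = 0 + 0 + 1/6 = 1/6
Marginal P(Y) (column sums):
  P(Y=0) = 13/24 + 0 + 0 = 13/24
  P(Y=1) = 0 + 7/24 + 0 = 7/24
  P(Y=2) = 0 + 0 + 1/6 = 1/6

H(X,Y) = -[(13/24)·log₂(13/24) + (7/24)·log₂(7/24) + (1/6)·log₂(1/6)]
  = 0.4791 + 0.5185 + 0.4308
  = 1.4284 bits
H(X) = -[(13/24)·log₂(13/24) + (7/24)·log₂(7/24) + (1/6)·log₂(1/6)]
  = 0.4791 + 0.5185 + 0.4308
  = 1.4284 bits
H(Y) = -[(13/24)·log₂(13/24) + (7/24)·log₂(7/24) + (1/6)·log₂(1/6)]
  = 0.4791 + 0.5185 + 0.4308
  = 1.4284 bits

H(X) + H(Y) = 1.4284 + 1.4284 = 2.8568 bits
Difference: H(X) + H(Y) - H(X,Y) = 2.8568 - 1.4284 = 1.4284 bits = I(X;Y)

The difference is the mutual information; it is positive here, so X and Y are dependent (knowing one reduces uncertainty about the other by 1.4284 bits).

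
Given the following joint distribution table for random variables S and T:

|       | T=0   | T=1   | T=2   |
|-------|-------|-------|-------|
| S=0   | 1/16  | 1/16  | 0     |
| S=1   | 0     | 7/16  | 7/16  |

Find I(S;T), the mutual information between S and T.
Marginal P(S) (row sums):
  P(S=0) = 1/16 + 1/16 + 0 = 1/8
  P(S=1) = 0 + 7/16 + 7/16 = 7/8
Marginal P(T) (column sums):
  P(T=0) = 1/16 + 0 = 1/16
  P(T=1) = 1/16 + 7/16 = 1/2
  P(T=2) = 0 + 7/16 = 7/16

H(S) = -[(1/8)·log₂(1/8) + (7/8)·log₂(7/8)]
  = 0.3750 + 0.1686
  = 0.5436 bits
H(T) = -[(1/16)·log₂(1/16) + (1/2)·log₂(1/2) + (7/16)·log₂(7/16)]
  = 0.2500 + 0.5000 + 0.5218
  = 1.2718 bits
H(S,T) = -[(1/16)·log₂(1/16) + (1/16)·log₂(1/16) + (7/16)·log₂(7/16) + (7/16)·log₂(7/16)]
  = 0.2500 + 0.2500 + 0.5218 + 0.5218
  = 1.5436 bits

I(S;T) = H(S) + H(T) - H(S,T)
  = 0.5436 + 1.2718 - 1.5436
  = 0.2718 bits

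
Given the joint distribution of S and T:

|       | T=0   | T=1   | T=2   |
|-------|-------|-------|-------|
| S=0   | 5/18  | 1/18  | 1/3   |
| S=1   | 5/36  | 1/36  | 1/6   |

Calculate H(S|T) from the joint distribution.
Marginal P(T) (column sums):
  P(T=0) = 5/18 + 5/36 = 5/12
  P(T=1) = 1/18 + 1/36 = 1/12
  P(T=2) = 1/3 + 1/6 = 1/2

H(S|T) = -Σ P(S,T)·log₂ P(S|T), where P(S|T) = P(S,T) / P(T)
  (S=0,T=0): P(S|T) = (5/18)/(5/12) = 2/3;  -(5/18)·log₂(2/3) = 0.1625
  (S=0,T=1): P(S|T) = (1/18)/(1/12) = 2/3;  -(1/18)·log₂(2/3) = 0.0325
  (S=0,T=2): P(S|T) = (1/3)/(1/2) = 2/3;  -(1/3)·log₂(2/3) = 0.1950
  (S=1,T=0): P(S|T) = (5/36)/(5/12) = 1/3;  -(5/36)·log₂(1/3) = 0.2201
  (S=1,T=1): P(S|T) = (1/36)/(1/12) = 1/3;  -(1/36)·log₂(1/3) = 0.0440
  (S=1,T=2): P(S|T) = (1/6)/(1/2) = 1/3;  -(1/6)·log₂(1/3) = 0.2642
H(S|T) = 0.1625 + 0.0325 + 0.1950 + 0.2201 + 0.0440 + 0.2642
  = 0.9183 bits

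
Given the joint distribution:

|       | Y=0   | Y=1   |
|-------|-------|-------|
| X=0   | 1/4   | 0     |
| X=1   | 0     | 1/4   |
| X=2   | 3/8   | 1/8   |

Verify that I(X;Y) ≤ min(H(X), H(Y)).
Marginal P(X) (row sums):
  P(X=0) = 1/4 + 0 = 1/4
  P(X=1) = 0 + 1/4 = 1/4
  P(X=2) = 3/8 + 1/8 = 1/2
Marginal P(Y) (column sums):
  P(Y=0) = 1/4 + 0 + 3/8 = 5/8
  P(Y=1) = 0 + 1/4 + 1/8 = 3/8

H(X) = -[(1/4)·log₂(1/4) + (1/4)·log₂(1/4) + (1/2)·log₂(1/2)]
  = 0.5000 + 0.5000 + 0.5000
  = 1.5000 bits
H(Y) = -[(5/8)·log₂(5/8) + (3/8)·log₂(3/8)]
  = 0.4238 + 0.5306
  = 0.9544 bits
H(X,Y) = -[(1/4)·log₂(1/4) + (1/4)·log₂(1/4) + (3/8)·log₂(3/8) + (1/8)·log₂(1/8)]
  = 0.5000 + 0.5000 + 0.5306 + 0.3750
  = 1.9056 bits

I(X;Y) = H(X) + H(Y) - H(X,Y)
  = 1.5000 + 0.9544 - 1.9056
  = 0.5488 bits

min(H(X), H(Y)) = min(1.5000, 0.9544) = 0.9544 bits
Since 0.5488 ≤ 0.9544, the bound is satisfied ✓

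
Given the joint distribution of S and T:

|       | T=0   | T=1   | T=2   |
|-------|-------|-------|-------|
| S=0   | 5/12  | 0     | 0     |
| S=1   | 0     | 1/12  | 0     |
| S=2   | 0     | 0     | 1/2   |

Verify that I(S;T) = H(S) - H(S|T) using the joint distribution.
Left side, from I(S;T) = H(S) + H(T) - H(S,T):
Marginal P(S) (row sums):
  P(S=0) = 5/12 + 0 + 0 = 5/12
  P(S=1) = 0 + 1/12 + 0 = 1/12
  P(S=2) = 0 + 0 + 1/2 = 1/2
Marginal P(T) (column sums):
  P(T=0) = 5/12 + 0 + 0 = 5/12
  P(T=1) = 0 + 1/12 + 0 = 1/12
  P(T=2) = 0 + 0 + 1/2 = 1/2

H(S) = -[(5/12)·log₂(5/12) + (1/12)·log₂(1/12) + (1/2)·log₂(1/2)]
  = 0.5263 + 0.2987 + 0.5000
  = 1.3250 bits
H(T) = -[(5/12)·log₂(5/12) + (1/12)·log₂(1/12) + (1/2)·log₂(1/2)]
  = 0.5263 + 0.2987 + 0.5000
  = 1.3250 bits
H(S,T) = -[(5/12)·log₂(5/12) + (1/12)·log₂(1/12) + (1/2)·log₂(1/2)]
  = 0.5263 + 0.2987 + 0.5000
  = 1.3250 bits

I(S;T) = H(S) + H(T) - H(S,T)
  = 1.3250 + 1.3250 - 1.3250
  = 1.3250 bits

Right side, with H(S|T) computed directly from the conditional probabilities:
H(S|T) = -Σ P(S,T)·log₂ P(S|T), where P(S|T) = P(S,T) / P(T)
  (cells with P(S,T) = 0 contribute 0)
  (S=0,T=0): P(S|T) = (5/12)/(5/12) = 1;  -(5/12)·log₂(1) = 0.0000
  (S=1,T=1): P(S|T) = (1/12)/(1/12) = 1;  -(1/12)·log₂(1) = 0.0000
  (S=2,T=2): P(S|T) = (1/2)/(1/2) = 1;  -(1/2)·log₂(1) = 0.0000
H(S|T) = 0.0000 + 0.0000 + 0.0000
  = 0.0000 bits
H(S) - H(S|T) = 1.3250 - 0.0000 = 1.3250 bits

Both sides equal 1.3250 bits, so I(S;T) = H(S) - H(S|T) ✓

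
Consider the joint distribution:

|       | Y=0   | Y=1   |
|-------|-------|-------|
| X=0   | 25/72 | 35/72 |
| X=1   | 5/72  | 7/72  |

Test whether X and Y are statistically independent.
Marginal P(X) (row sums):
  P(X=0) = 25/72 + 35/72 = 5/6
  P(X=1) = 5/72 + 7/72 = 1/6
Marginal P(Y) (column sums):
  P(Y=0) = 25/72 + 5/72 = 5/12
  P(Y=1) = 35/72 + 7/72 = 7/12

X and Y are independent iff P(X=i,Y=j) = P(X=i)·P(Y=j) for every cell.
  P(X=0)·P(Y=0) = 5/6 × 5/12 = 25/72 = P(X=0,Y=0) ✓
  P(X=0)·P(Y=1) = 5/6 × 7/12 = 35/72 = P(X=0,Y=1) ✓
  P(X=1)·P(Y=0) = 1/6 × 5/12 = 5/72 = P(X=1,Y=0) ✓
  P(X=1)·P(Y=1) = 1/6 × 7/12 = 7/72 = P(X=1,Y=1) ✓

Yes, X and Y are independent: every cell factors, so I(X;Y) = 0 bits.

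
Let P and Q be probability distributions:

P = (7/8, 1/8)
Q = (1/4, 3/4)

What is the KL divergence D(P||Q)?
D(P||Q) = Σ P(i) log₂(P(i)/Q(i))
  i=0: (7/8) × log₂((7/8)/(1/4)) = (7/8) × log₂(7/2) = 1.5814
  i=1: (1/8) × log₂((1/8)/(3/4)) = (1/8) × log₂(1/6) = -0.3231
D(P||Q) = 1.5814 - 0.3231
  = 1.2583 bits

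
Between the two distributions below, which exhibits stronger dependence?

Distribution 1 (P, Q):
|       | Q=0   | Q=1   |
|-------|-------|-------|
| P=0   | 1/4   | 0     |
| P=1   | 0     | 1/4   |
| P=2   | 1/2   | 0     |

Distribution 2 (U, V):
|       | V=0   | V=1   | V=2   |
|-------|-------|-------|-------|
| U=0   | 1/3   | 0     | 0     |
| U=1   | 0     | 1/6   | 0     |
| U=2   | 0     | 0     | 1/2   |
Distribution 1 (P, Q):
Marginal P(P) (row sums):
  P(P=0) = 1/4 + 0 = 1/4
  P(P=1) = 0 + 1/4 = 1/4
  P(P=2) = 1/2 + 0 = 1/2
Marginal P(Q) (column sums):
  P(Q=0) = 1/4 + 0 + 1/2 = 3/4
  P(Q=1) = 0 + 1/4 + 0 = 1/4

H(P) = -[(1/4)·log₂(1/4) + (1/4)·log₂(1/4) + (1/2)·log₂(1/2)]
  = 0.5000 + 0.5000 + 0.5000
  = 1.5000 bits
H(Q) = -[(3/4)·log₂(3/4) + (1/4)·log₂(1/4)]
  = 0.3113 + 0.5000
  = 0.8113 bits
H(P,Q) = -[(1/4)·log₂(1/4) + (1/4)·log₂(1/4) + (1/2)·log₂(1/2)]
  = 0.5000 + 0.5000 + 0.5000
  = 1.5000 bits

I(P;Q) = H(P) + H(Q) - H(P,Q)
  = 1.5000 + 0.8113 - 1.5000
  = 0.8113 bits

Distribution 2 (U, V):
Marginal P(U) (row sums):
  P(U=0) = 1/3 + 0 + 0 = 1/3
  P(U=1) = 0 + 1/6 + 0 = 1/6
  P(U=2) = 0 + 0 + 1/2 = 1/2
Marginal P(V) (column sums):
  P(V=0) = 1/3 + 0 + 0 = 1/3
  P(V=1) = 0 + 1/6 + 0 = 1/6
  P(V=2) = 0 + 0 + 1/2 = 1/2

H(U) = -[(1/3)·log₂(1/3) + (1/6)·log₂(1/6) + (1/2)·log₂(1/2)]
  = 0.5283 + 0.4308 + 0.5000
  = 1.4591 bits
H(V) = -[(1/3)·log₂(1/3) + (1/6)·log₂(1/6) + (1/2)·log₂(1/2)]
  = 0.5283 + 0.4308 + 0.5000
  = 1.4591 bits
H(U,V) = -[(1/3)·log₂(1/3) + (1/6)·log₂(1/6) + (1/2)·log₂(1/2)]
  = 0.5283 + 0.4308 + 0.5000
  = 1.4591 bits

I(U;V) = H(U) + H(V) - H(U,V)
  = 1.4591 + 1.4591 - 1.4591
  = 1.4591 bits

I(U;V) = 1.4591 bits > I(P;Q) = 0.8113 bits, so (U, V) has the higher mutual information (stronger dependence).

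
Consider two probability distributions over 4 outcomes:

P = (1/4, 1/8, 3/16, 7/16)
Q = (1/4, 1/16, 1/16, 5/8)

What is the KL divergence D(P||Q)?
D(P||Q) = Σ P(i) log₂(P(i)/Q(i))
  i=0: (1/4) × log₂((1/4)/(1/4)) = (1/4) × log₂(1) = 0.0000
  i=1: (1/8) × log₂((1/8)/(1/16)) = (1/8) × log₂(2) = 0.1250
  i=2: (3/16) × log₂((3/16)/(1/16)) = (3/16) × log₂(3) = 0.2972
  i=3: (7/16) × log₂((7/16)/(5/8)) = (7/16) × log₂(7/10) = -0.2251
D(P||Q) = 0.0000 + 0.1250 + 0.2972 - 0.2251
  = 0.1971 bits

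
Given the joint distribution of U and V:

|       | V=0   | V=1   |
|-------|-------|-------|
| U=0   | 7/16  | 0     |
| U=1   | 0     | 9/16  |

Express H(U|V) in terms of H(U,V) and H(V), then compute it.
H(U|V) = H(U,V) - H(V)

Marginal P(V) (column sums):
  P(V=0) = 7/16 + 0 = 7/16
  P(V=1) = 0 + 9/16 = 9/16

H(U,V) = -[(7/16)·log₂(7/16) + (9/16)·log₂(9/16)]
  = 0.5218 + 0.4669
  = 0.9887 bits
H(V) = -[(7/16)·log₂(7/16) + (9/16)·log₂(9/16)]
  = 0.5218 + 0.4669
  = 0.9887 bits

H(U|V) = 0.9887 - 0.9887 = 0.0000 bits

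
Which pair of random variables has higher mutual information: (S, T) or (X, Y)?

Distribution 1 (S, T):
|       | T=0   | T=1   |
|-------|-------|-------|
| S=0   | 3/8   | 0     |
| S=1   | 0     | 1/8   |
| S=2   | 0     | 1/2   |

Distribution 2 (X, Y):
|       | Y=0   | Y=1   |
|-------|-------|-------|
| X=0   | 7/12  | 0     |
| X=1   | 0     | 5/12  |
Distribution 1 (S, T):
Marginal P(S) (row sums):
  P(S=0) = 3/8 + 0 = 3/8
  P(S=1) = 0 + 1/8 = 1/8
  P(S=2) = 0 + 1/2 = 1/2
Marginal P(T) (column sums):
  P(T=0) = 3/8 + 0 + 0 = 3/8
  P(T=1) = 0 + 1/8 + 1/2 = 5/8

H(S) = -[(3/8)·log₂(3/8) + (1/8)·log₂(1/8) + (1/2)·log₂(1/2)]
  = 0.5306 + 0.3750 + 0.5000
  = 1.4056 bits
H(T) = -[(3/8)·log₂(3/8) + (5/8)·log₂(5/8)]
  = 0.5306 + 0.4238
  = 0.9544 bits
H(S,T) = -[(3/8)·log₂(3/8) + (1/8)·log₂(1/8) + (1/2)·log₂(1/2)]
  = 0.5306 + 0.3750 + 0.5000
  = 1.4056 bits

I(S;T) = H(S) + H(T) - H(S,T)
  = 1.4056 + 0.9544 - 1.4056
  = 0.9544 bits

Distribution 2 (X, Y):
Marginal P(X) (row sums):
  P(X=0) = 7/12 + 0 = 7/12
  P(X=1) = 0 + 5/12 = 5/12
Marginal P(Y) (column sums):
  P(Y=0) = 7/12 + 0 = 7/12
  P(Y=1) = 0 + 5/12 = 5/12

H(X) = -[(7/12)·log₂(7/12) + (5/12)·log₂(5/12)]
  = 0.4536 + 0.5263
  = 0.9799 bits
H(Y) = -[(7/12)·log₂(7/12) + (5/12)·log₂(5/12)]
  = 0.4536 + 0.5263
  = 0.9799 bits
H(X,Y) = -[(7/12)·log₂(7/12) + (5/12)·log₂(5/12)]
  = 0.4536 + 0.5263
  = 0.9799 bits

I(X;Y) = H(X) + H(Y) - H(X,Y)
  = 0.9799 + 0.9799 - 0.9799
  = 0.9799 bits

I(X;Y) = 0.9799 bits > I(S;T) = 0.9544 bits, so (X, Y) has the higher mutual information (stronger dependence).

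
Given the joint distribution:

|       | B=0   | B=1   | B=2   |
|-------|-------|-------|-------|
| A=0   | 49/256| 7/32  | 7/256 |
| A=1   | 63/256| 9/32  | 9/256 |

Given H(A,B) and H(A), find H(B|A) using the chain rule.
From the chain rule: H(A,B) = H(A) + H(B|A)
Therefore: H(B|A) = H(A,B) - H(A)

H(A,B) = -[(49/256)·log₂(49/256) + (7/32)·log₂(7/32) + (7/256)·log₂(7/256) + (63/256)·log₂(63/256) + (9/32)·log₂(9/32) + (9/256)·log₂(9/256)]
  = 0.4566 + 0.4796 + 0.1420 + 0.4978 + 0.5147 + 0.1698
  = 2.2605 bits
Marginal P(A) (row sums):
  P(A=0) = 49/256 + 7/32 + 7/256 = 7/16
  P(A=1) = 63/256 + 9/32 + 9/256 = 9/16
H(A) = -[(7/16)·log₂(7/16) + (9/16)·log₂(9/16)]
  = 0.5218 + 0.4669
  = 0.9887 bits

H(B|A) = 2.2605 - 0.9887 = 1.2718 bits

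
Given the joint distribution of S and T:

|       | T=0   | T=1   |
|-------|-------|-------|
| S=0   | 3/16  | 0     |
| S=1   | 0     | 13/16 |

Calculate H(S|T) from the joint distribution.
Marginal P(T) (column sums):
  P(T=0) = 3/16 + 0 = 3/16
  P(T=1) = 0 + 13/16 = 13/16

H(S|T) = -Σ P(S,T)·log₂ P(S|T), where P(S|T) = P(S,T) / P(T)
  (cells with P(S,T) = 0 contribute 0)
  (S=0,T=0): P(S|T) = (3/16)/(3/16) = 1;  -(3/16)·log₂(1) = 0.0000
  (S=1,T=1): P(S|T) = (13/16)/(13/16) = 1;  -(13/16)·log₂(1) = 0.0000
H(S|T) = 0.0000 + 0.0000
  = 0.0000 bits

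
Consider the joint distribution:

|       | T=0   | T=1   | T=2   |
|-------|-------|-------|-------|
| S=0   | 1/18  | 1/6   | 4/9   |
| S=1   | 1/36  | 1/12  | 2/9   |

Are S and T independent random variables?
Marginal P(S) (row sums):
  P(S=0) = 1/18 + 1/6 + 4/9 = 2/3
  P(S=1) = 1/36 + 1/12 + 2/9 = 1/3
Marginal P(T) (column sums):
  P(T=0) = 1/18 + 1/36 = 1/12
  P(T=1) = 1/6 + 1/12 = 1/4
  P(T=2) = 4/9 + 2/9 = 2/3

S and T are independent iff P(S=i,T=j) = P(S=i)·P(T=j) for every cell.
  P(S=0)·P(T=0) = 2/3 × 1/12 = 1/18 = P(S=0,T=0) ✓
  P(S=0)·P(T=1) = 2/3 × 1/4 = 1/6 = P(S=0,T=1) ✓
  P(S=0)·P(T=2) = 2/3 × 2/3 = 4/9 = P(S=0,T=2) ✓
  P(S=1)·P(T=0) = 1/3 × 1/12 = 1/36 = P(S=1,T=0) ✓
  P(S=1)·P(T=1) = 1/3 × 1/4 = 1/12 = P(S=1,T=1) ✓
  P(S=1)·P(T=2) = 1/3 × 2/3 = 2/9 = P(S=1,T=2) ✓

Yes, S and T are independent: every cell factors, so I(S;T) = 0 bits.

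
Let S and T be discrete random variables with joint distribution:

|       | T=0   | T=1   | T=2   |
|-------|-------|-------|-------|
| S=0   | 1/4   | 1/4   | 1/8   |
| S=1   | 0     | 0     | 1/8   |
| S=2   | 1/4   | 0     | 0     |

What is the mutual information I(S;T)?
Marginal P(S) (row sums):
  P(S=0) = 1/4 + 1/4 + 1/8 = 5/8
  P(S=1) = 0 + 0 + 1/8 = 1/8
  P(S=2) = 1/4 + 0 + 0 = 1/4
Marginal P(T) (column sums):
  P(T=0) = 1/4 + 0 + 1/4 = 1/2
  P(T=1) = 1/4 + 0 + 0 = 1/4
  P(T=2) = 1/8 + 1/8 + 0 = 1/4

H(S) = -[(5/8)·log₂(5/8) + (1/8)·log₂(1/8) + (1/4)·log₂(1/4)]
  = 0.4238 + 0.3750 + 0.5000
  = 1.2988 bits
H(T) = -[(1/2)·log₂(1/2) + (1/4)·log₂(1/4) + (1/4)·log₂(1/4)]
  = 0.5000 + 0.5000 + 0.5000
  = 1.5000 bits
H(S,T) = -[(1/4)·log₂(1/4) + (1/4)·log₂(1/4) + (1/8)·log₂(1/8) + (1/8)·log₂(1/8) + (1/4)·log₂(1/4)]
  = 0.5000 + 0.5000 + 0.3750 + 0.3750 + 0.5000
  = 2.2500 bits

I(S;T) = H(S) + H(T) - H(S,T)
  = 1.2988 + 1.5000 - 2.2500
  = 0.5488 bits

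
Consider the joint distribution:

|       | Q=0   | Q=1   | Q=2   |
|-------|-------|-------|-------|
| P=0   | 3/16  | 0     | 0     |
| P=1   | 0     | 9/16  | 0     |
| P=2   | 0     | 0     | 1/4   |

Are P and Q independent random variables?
Marginal P(P) (row sums):
  P(P=0) = 3/16 + 0 + 0 = 3/16
  P(P=1) = 0 + 9/16 + 0 = 9/16
  P(P=2) = 0 + 0 + 1/4 = 1/4
Marginal P(Q) (column sums):
  P(Q=0) = 3/16 + 0 + 0 = 3/16
  P(Q=1) = 0 + 9/16 + 0 = 9/16
  P(Q=2) = 0 + 0 + 1/4 = 1/4

P and Q are independent iff P(P=i,Q=j) = P(P=i)·P(Q=j) for every cell.
  P(P=0)·P(Q=0) = 3/16 × 3/16 = 9/256, but P(P=0,Q=0) = 3/16 ✗

No, P and Q are not independent. Quantitatively, I(P;Q) > 0:

H(P) = -[(3/16)·log₂(3/16) + (9/16)·log₂(9/16) + (1/4)·log₂(1/4)]
  = 0.4528 + 0.4669 + 0.5000
  = 1.4197 bits
H(Q) = -[(3/16)·log₂(3/16) + (9/16)·log₂(9/16) + (1/4)·log₂(1/4)]
  = 0.4528 + 0.4669 + 0.5000
  = 1.4197 bits
H(P,Q) = -[(3/16)·log₂(3/16) + (9/16)·log₂(9/16) + (1/4)·log₂(1/4)]
  = 0.4528 + 0.4669 + 0.5000
  = 1.4197 bits
I(P;Q) = H(P) + H(Q) - H(P,Q) = 1.4197 + 1.4197 - 1.4197 = 1.4197 bits > 0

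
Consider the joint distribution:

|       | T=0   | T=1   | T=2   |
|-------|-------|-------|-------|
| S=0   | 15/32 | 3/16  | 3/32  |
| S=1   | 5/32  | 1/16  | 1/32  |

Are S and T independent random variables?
Marginal P(S) (row sums):
  P(S=0) = 15/32 + 3/16 + 3/32 = 3/4
  P(S=1) = 5/32 + 1/16 + 1/32 = 1/4
Marginal P(T) (column sums):
  P(T=0) = 15/32 + 5/32 = 5/8
  P(T=1) = 3/16 + 1/16 = 1/4
  P(T=2) = 3/32 + 1/32 = 1/8

S and T are independent iff P(S=i,T=j) = P(S=i)·P(T=j) for every cell.
  P(S=0)·P(T=0) = 3/4 × 5/8 = 15/32 = P(S=0,T=0) ✓
  P(S=0)·P(T=1) = 3/4 × 1/4 = 3/16 = P(S=0,T=1) ✓
  P(S=0)·P(T=2) = 3/4 × 1/8 = 3/32 = P(S=0,T=2) ✓
  P(S=1)·P(T=0) = 1/4 × 5/8 = 5/32 = P(S=1,T=0) ✓
  P(S=1)·P(T=1) = 1/4 × 1/4 = 1/16 = P(S=1,T=1) ✓
  P(S=1)·P(T=2) = 1/4 × 1/8 = 1/32 = P(S=1,T=2) ✓

Yes, S and T are independent: every cell factors, so I(S;T) = 0 bits.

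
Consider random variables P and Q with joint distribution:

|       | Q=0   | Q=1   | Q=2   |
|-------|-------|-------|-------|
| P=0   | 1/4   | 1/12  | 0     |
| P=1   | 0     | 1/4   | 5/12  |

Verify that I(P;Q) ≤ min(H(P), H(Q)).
Marginal P(P) (row sums):
  P(P=0) = 1/4 + 1/12 + 0 = 1/3
  P(P=1) = 0 + 1/4 + 5/12 = 2/3
Marginal P(Q) (column sums):
  P(Q=0) = 1/4 + 0 = 1/4
  P(Q=1) = 1/12 + 1/4 = 1/3
  P(Q=2) = 0 + 5/12 = 5/12

H(P) = -[(1/3)·log₂(1/3) + (2/3)·log₂(2/3)]
  = 0.5283 + 0.3900
  = 0.9183 bits
H(Q) = -[(1/4)·log₂(1/4) + (1/3)·log₂(1/3) + (5/12)·log₂(5/12)]
  = 0.5000 + 0.5283 + 0.5263
  = 1.5546 bits
H(P,Q) = -[(1/4)·log₂(1/4) + (1/12)·log₂(1/12) + (1/4)·log₂(1/4) + (5/12)·log₂(5/12)]
  = 0.5000 + 0.2987 + 0.5000 + 0.5263
  = 1.8250 bits

I(P;Q) = H(P) + H(Q) - H(P,Q)
  = 0.9183 + 1.5546 - 1.8250
  = 0.6479 bits

min(H(P), H(Q)) = min(0.9183, 1.5546) = 0.9183 bits
Since 0.6479 ≤ 0.9183, the bound is satisfied ✓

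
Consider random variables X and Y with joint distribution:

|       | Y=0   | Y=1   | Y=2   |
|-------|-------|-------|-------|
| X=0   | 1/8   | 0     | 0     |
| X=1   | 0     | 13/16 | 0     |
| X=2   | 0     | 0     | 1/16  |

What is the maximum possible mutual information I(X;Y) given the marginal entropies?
The upper bound on mutual information is I(X;Y) ≤ min(H(X), H(Y)).

Marginal P(X) (row sums):
  P(X=0) = 1/8 + 0 + 0 = 1/8
  P(X=1) = 0 + 13/16 + 0 = 13/16
  P(X=2) = 0 + 0 + 1/16 = 1/16
Marginal P(Y) (column sums):
  P(Y=0) = 1/8 + 0 + 0 = 1/8
  P(Y=1) = 0 + 13/16 + 0 = 13/16
  P(Y=2) = 0 + 0 + 1/16 = 1/16

H(X) = -[(1/8)·log₂(1/8) + (13/16)·log₂(13/16) + (1/16)·log₂(1/16)]
  = 0.3750 + 0.2434 + 0.2500
  = 0.8684 bits
H(Y) = -[(1/8)·log₂(1/8) + (13/16)·log₂(13/16) + (1/16)·log₂(1/16)]
  = 0.3750 + 0.2434 + 0.2500
  = 0.8684 bits

Maximum possible I(X;Y) = min(0.8684, 0.8684) = 0.8684 bits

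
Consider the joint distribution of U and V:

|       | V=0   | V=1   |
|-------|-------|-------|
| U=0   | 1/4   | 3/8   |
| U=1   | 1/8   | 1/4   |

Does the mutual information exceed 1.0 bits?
Marginal P(U) (row sums):
  P(U=0) = 1/4 + 3/8 = 5/8
  P(U=1) = 1/8 + 1/4 = 3/8
Marginal P(V) (column sums):
  P(V=0) = 1/4 + 1/8 = 3/8
  P(V=1) = 3/8 + 1/4 = 5/8

H(U) = -[(5/8)·log₂(5/8) + (3/8)·log₂(3/8)]
  = 0.4238 + 0.5306
  = 0.9544 bits
H(V) = -[(3/8)·log₂(3/8) + (5/8)·log₂(5/8)]
  = 0.5306 + 0.4238
  = 0.9544 bits
H(U,V) = -[(1/4)·log₂(1/4) + (3/8)·log₂(3/8) + (1/8)·log₂(1/8) + (1/4)·log₂(1/4)]
  = 0.5000 + 0.5306 + 0.3750 + 0.5000
  = 1.9056 bits

I(U;V) = H(U) + H(V) - H(U,V)
  = 0.9544 + 0.9544 - 1.9056
  = 0.0032 bits

No. I(U;V) = 0.0032 bits, which is ≤ 1.0 bits.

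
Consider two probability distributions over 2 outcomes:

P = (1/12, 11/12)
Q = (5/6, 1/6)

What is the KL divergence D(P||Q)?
D(P||Q) = Σ P(i) log₂(P(i)/Q(i))
  i=0: (1/12) × log₂((1/12)/(5/6)) = (1/12) × log₂(1/10) = -0.2768
  i=1: (11/12) × log₂((11/12)/(1/6)) = (11/12) × log₂(11/2) = 2.2545
D(P||Q) = -0.2768 + 2.2545
  = 1.9777 bits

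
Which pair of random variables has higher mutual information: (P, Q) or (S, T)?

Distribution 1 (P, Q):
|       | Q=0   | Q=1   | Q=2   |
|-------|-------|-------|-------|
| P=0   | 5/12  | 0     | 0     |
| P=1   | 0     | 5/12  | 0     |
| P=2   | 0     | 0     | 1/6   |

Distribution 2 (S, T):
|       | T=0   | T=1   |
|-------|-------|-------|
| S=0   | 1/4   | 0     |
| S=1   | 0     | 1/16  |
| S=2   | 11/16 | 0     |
Distribution 1 (P, Q):
Marginal P(P) (row sums):
  P(P=0) = 5/12 + 0 + 0 = 5/12
  P(P=1) = 0 + 5/12 + 0 = 5/12
  P(P=2) = 0 + 0 + 1/6 = 1/6
Marginal P(Q) (column sums):
  P(Q=0) = 5/12 + 0 + 0 = 5/12
  P(Q=1) = 0 + 5/12 + 0 = 5/12
  P(Q=2) = 0 + 0 + 1/6 = 1/6

H(P) = -[(5/12)·log₂(5/12) + (5/12)·log₂(5/12) + (1/6)·log₂(1/6)]
  = 0.5263 + 0.5263 + 0.4308
  = 1.4834 bits
H(Q) = -[(5/12)·log₂(5/12) + (5/12)·log₂(5/12) + (1/6)·log₂(1/6)]
  = 0.5263 + 0.5263 + 0.4308
  = 1.4834 bits
H(P,Q) = -[(5/12)·log₂(5/12) + (5/12)·log₂(5/12) + (1/6)·log₂(1/6)]
  = 0.5263 + 0.5263 + 0.4308
  = 1.4834 bits

I(P;Q) = H(P) + H(Q) - H(P,Q)
  = 1.4834 + 1.4834 - 1.4834
  = 1.4834 bits

Distribution 2 (S, T):
Marginal P(S) (row sums):
  P(S=0) = 1/4 + 0 = 1/4
  P(S=1) = 0 + 1/16 = 1/16
  P(S=2) = 11/16 + 0 = 11/16
Marginal P(T) (column sums):
  P(T=0) = 1/4 + 0 + 11/16 = 15/16
  P(T=1) = 0 + 1/16 + 0 = 1/16

H(S) = -[(1/4)·log₂(1/4) + (1/16)·log₂(1/16) + (11/16)·log₂(11/16)]
  = 0.5000 + 0.2500 + 0.3716
  = 1.1216 bits
H(T) = -[(15/16)·log₂(15/16) + (1/16)·log₂(1/16)]
  = 0.0873 + 0.2500
  = 0.3373 bits
H(S,T) = -[(1/4)·log₂(1/4) + (1/16)·log₂(1/16) + (11/16)·log₂(11/16)]
  = 0.5000 + 0.2500 + 0.3716
  = 1.1216 bits

I(S;T) = H(S) + H(T) - H(S,T)
  = 1.1216 + 0.3373 - 1.1216
  = 0.3373 bits

I(P;Q) = 1.4834 bits > I(S;T) = 0.3373 bits, so (P, Q) has the higher mutual information (stronger dependence).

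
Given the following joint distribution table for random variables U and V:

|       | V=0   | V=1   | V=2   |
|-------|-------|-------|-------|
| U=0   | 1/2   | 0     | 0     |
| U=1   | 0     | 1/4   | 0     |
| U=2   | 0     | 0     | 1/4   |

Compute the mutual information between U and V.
Marginal P(U) (row sums):
  P(U=0) = 1/2 + 0 + 0 = 1/2
  P(U=1) = 0 + 1/4 + 0 = 1/4
  P(U=2) = 0 + 0 + 1/4 = 1/4
Marginal P(V) (column sums):
  P(V=0) = 1/2 + 0 + 0 = 1/2
  P(V=1) = 0 + 1/4 + 0 = 1/4
  P(V=2) = 0 + 0 + 1/4 = 1/4

H(U) = -[(1/2)·log₂(1/2) + (1/4)·log₂(1/4) + (1/4)·log₂(1/4)]
  = 0.5000 + 0.5000 + 0.5000
  = 1.5000 bits
H(V) = -[(1/2)·log₂(1/2) + (1/4)·log₂(1/4) + (1/4)·log₂(1/4)]
  = 0.5000 + 0.5000 + 0.5000
  = 1.5000 bits
H(U,V) = -[(1/2)·log₂(1/2) + (1/4)·log₂(1/4) + (1/4)·log₂(1/4)]
  = 0.5000 + 0.5000 + 0.5000
  = 1.5000 bits

I(U;V) = H(U) + H(V) - H(U,V)
  = 1.5000 + 1.5000 - 1.5000
  = 1.5000 bits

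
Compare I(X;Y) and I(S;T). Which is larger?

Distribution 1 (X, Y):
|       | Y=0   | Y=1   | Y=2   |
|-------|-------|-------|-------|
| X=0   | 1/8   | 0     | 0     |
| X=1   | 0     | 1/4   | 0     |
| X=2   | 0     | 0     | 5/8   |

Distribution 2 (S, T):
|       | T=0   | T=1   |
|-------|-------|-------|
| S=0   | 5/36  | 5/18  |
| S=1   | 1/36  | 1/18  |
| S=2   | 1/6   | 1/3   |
Distribution 1 (X, Y):
Marginal P(X) (row sums):
  P(X=0) = 1/8 + 0 + 0 = 1/8
  P(X=1) = 0 + 1/4 + 0 = 1/4
  P(X=2) = 0 + 0 + 5/8 = 5/8
Marginal P(Y) (column sums):
  P(Y=0) = 1/8 + 0 + 0 = 1/8
  P(Y=1) = 0 + 1/4 + 0 = 1/4
  P(Y=2) = 0 + 0 + 5/8 = 5/8

H(X) = -[(1/8)·log₂(1/8) + (1/4)·log₂(1/4) + (5/8)·log₂(5/8)]
  = 0.3750 + 0.5000 + 0.4238
  = 1.2988 bits
H(Y) = -[(1/8)·log₂(1/8) + (1/4)·log₂(1/4) + (5/8)·log₂(5/8)]
  = 0.3750 + 0.5000 + 0.4238
  = 1.2988 bits
H(X,Y) = -[(1/8)·log₂(1/8) + (1/4)·log₂(1/4) + (5/8)·log₂(5/8)]
  = 0.3750 + 0.5000 + 0.4238
  = 1.2988 bits

I(X;Y) = H(X) + H(Y) - H(X,Y)
  = 1.2988 + 1.2988 - 1.2988
  = 1.2988 bits

Distribution 2 (S, T):
Marginal P(S) (row sums):
  P(S=0) = 5/36 + 5/18 = 5/12
  P(S=1) = 1/36 + 1/18 = 1/12
  P(S=2) = 1/6 + 1/3 = 1/2
Marginal P(T) (column sums):
  P(T=0) = 5/36 + 1/36 + 1/6 = 1/3
  P(T=1) = 5/18 + 1/18 + 1/3 = 2/3

H(S) = -[(5/12)·log₂(5/12) + (1/12)·log₂(1/12) + (1/2)·log₂(1/2)]
  = 0.5263 + 0.2987 + 0.5000
  = 1.3250 bits
H(T) = -[(1/3)·log₂(1/3) + (2/3)·log₂(2/3)]
  = 0.5283 + 0.3900
  = 0.9183 bits
H(S,T) = -[(5/36)·log₂(5/36) + (5/18)·log₂(5/18) + (1/36)·log₂(1/36) + (1/18)·log₂(1/18) + (1/6)·log₂(1/6) + (1/3)·log₂(1/3)]
  = 0.3956 + 0.5133 + 0.1436 + 0.2317 + 0.4308 + 0.5283
  = 2.2433 bits

I(S;T) = H(S) + H(T) - H(S,T)
  = 1.3250 + 0.9183 - 2.2433
  = 0.0000 bits

I(X;Y) = 1.2988 bits > I(S;T) = 0.0000 bits, so (X, Y) has the higher mutual information (stronger dependence).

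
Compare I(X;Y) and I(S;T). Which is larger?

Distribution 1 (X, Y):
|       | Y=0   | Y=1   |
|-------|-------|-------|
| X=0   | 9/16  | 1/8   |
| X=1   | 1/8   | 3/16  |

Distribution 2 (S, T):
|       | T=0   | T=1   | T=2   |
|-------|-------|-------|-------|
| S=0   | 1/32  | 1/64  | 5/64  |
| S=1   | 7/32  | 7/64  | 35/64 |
Distribution 1 (X, Y):
Marginal P(X) (row sums):
  P(X=0) = 9/16 + 1/8 = 11/16
  P(X=1) = 1/8 + 3/16 = 5/16
Marginal P(Y) (column sums):
  P(Y=0) = 9/16 + 1/8 = 11/16
  P(Y=1) = 1/8 + 3/16 = 5/16

H(X) = -[(11/16)·log₂(11/16) + (5/16)·log₂(5/16)]
  = 0.3716 + 0.5244
  = 0.8960 bits
H(Y) = -[(11/16)·log₂(11/16) + (5/16)·log₂(5/16)]
  = 0.3716 + 0.5244
  = 0.8960 bits
H(X,Y) = -[(9/16)·log₂(9/16) + (1/8)·log₂(1/8) + (1/8)·log₂(1/8) + (3/16)·log₂(3/16)]
  = 0.4669 + 0.3750 + 0.3750 + 0.4528
  = 1.6697 bits

I(X;Y) = H(X) + H(Y) - H(X,Y)
  = 0.8960 + 0.8960 - 1.6697
  = 0.1223 bits

Distribution 2 (S, T):
Marginal P(S) (row sums):
  P(S=0) = 1/32 + 1/64 + 5/64 = 1/8
  P(S=1) = 7/32 + 7/64 + 35/64 = 7/8
Marginal P(T) (column sums):
  P(T=0) = 1/32 + 7/32 = 1/4
  P(T=1) = 1/64 + 7/64 = 1/8
  P(T=2) = 5/64 + 35/64 = 5/8

H(S) = -[(1/8)·log₂(1/8) + (7/8)·log₂(7/8)]
  = 0.3750 + 0.1686
  = 0.5436 bits
H(T) = -[(1/4)·log₂(1/4) + (1/8)·log₂(1/8) + (5/8)·log₂(5/8)]
  = 0.5000 + 0.3750 + 0.4238
  = 1.2988 bits
H(S,T) = -[(1/32)·log₂(1/32) + (1/64)·log₂(1/64) + (5/64)·log₂(5/64) + (7/32)·log₂(7/32) + (7/64)·log₂(7/64) + (35/64)·log₂(35/64)]
  = 0.1563 + 0.0938 + 0.2873 + 0.4796 + 0.3492 + 0.4762
  = 1.8424 bits

I(S;T) = H(S) + H(T) - H(S,T)
  = 0.5436 + 1.2988 - 1.8424
  = 0.0000 bits

I(X;Y) = 0.1223 bits > I(S;T) = 0.0000 bits, so (X, Y) has the higher mutual information (stronger dependence).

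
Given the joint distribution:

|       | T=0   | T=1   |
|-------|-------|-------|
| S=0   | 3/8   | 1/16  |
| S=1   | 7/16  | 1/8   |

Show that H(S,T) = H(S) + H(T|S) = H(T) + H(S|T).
Marginal P(S) (row sums):
  P(S=0) = 3/8 + 1/16 = 7/16
  P(S=1) = 7/16 + 1/8 = 9/16
Marginal P(T) (column sums):
  P(T=0) = 3/8 + 7/16 = 13/16
  P(T=1) = 1/16 + 1/8 = 3/16

Decomposition 1: H(S) + H(T|S)
H(S) = -[(7/16)·log₂(7/16) + (9/16)·log₂(9/16)]
  = 0.5218 + 0.4669
  = 0.9887 bits
H(T|S) = -Σ P(S,T)·log₂ P(T|S), where P(T|S) = P(S,T) / P(S)
  (S=0,T=0): P(T|S) = (3/8)/(7/16) = 6/7;  -(3/8)·log₂(6/7) = 0.0834
  (S=0,T=1): P(T|S) = (1/16)/(7/16) = 1/7;  -(1/16)·log₂(1/7) = 0.1755
  (S=1,T=0): P(T|S) = (7/16)/(9/16) = 7/9;  -(7/16)·log₂(7/9) = 0.1586
  (S=1,T=1): P(T|S) = (1/8)/(9/16) = 2/9;  -(1/8)·log₂(2/9) = 0.2712
H(T|S) = 0.0834 + 0.1755 + 0.1586 + 0.2712
  = 0.6887 bits
H(S) + H(T|S) = 0.9887 + 0.6887 = 1.6774 bits

Decomposition 2: H(T) + H(S|T)
H(T) = -[(13/16)·log₂(13/16) + (3/16)·log₂(3/16)]
  = 0.2434 + 0.4528
  = 0.6962 bits
H(S|T) = -Σ P(S,T)·log₂ P(S|T), where P(S|T) = P(S,T) / P(T)
  (S=0,T=0): P(S|T) = (3/8)/(13/16) = 6/13;  -(3/8)·log₂(6/13) = 0.4183
  (S=0,T=1): P(S|T) = (1/16)/(3/16) = 1/3;  -(1/16)·log₂(1/3) = 0.0991
  (S=1,T=0): P(S|T) = (7/16)/(13/16) = 7/13;  -(7/16)·log₂(7/13) = 0.3907
  (S=1,T=1): P(S|T) = (1/8)/(3/16) = 2/3;  -(1/8)·log₂(2/3) = 0.0731
H(S|T) = 0.4183 + 0.0991 + 0.3907 + 0.0731
  = 0.9812 bits
H(T) + H(S|T) = 0.6962 + 0.9812 = 1.6774 bits

Direct computation of the joint entropy:
H(S,T) = -[(3/8)·log₂(3/8) + (1/16)·log₂(1/16) + (7/16)·log₂(7/16) + (1/8)·log₂(1/8)]
  = 0.5306 + 0.2500 + 0.5218 + 0.3750
  = 1.6774 bits

All three agree: H(S,T) = 1.6774 bits ✓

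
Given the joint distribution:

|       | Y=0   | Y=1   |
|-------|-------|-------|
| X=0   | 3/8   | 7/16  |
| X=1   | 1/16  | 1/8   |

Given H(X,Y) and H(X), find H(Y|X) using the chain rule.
From the chain rule: H(X,Y) = H(X) + H(Y|X)
Therefore: H(Y|X) = H(X,Y) - H(X)

H(X,Y) = -[(3/8)·log₂(3/8) + (7/16)·log₂(7/16) + (1/16)·log₂(1/16) + (1/8)·log₂(1/8)]
  = 0.5306 + 0.5218 + 0.2500 + 0.3750
  = 1.6774 bits
Marginal P(X) (row sums):
  P(X=0) = 3/8 + 7/16 = 13/16
  P(X=1) = 1/16 + 1/8 = 3/16
H(X) = -[(13/16)·log₂(13/16) + (3/16)·log₂(3/16)]
  = 0.2434 + 0.4528
  = 0.6962 bits

H(Y|X) = 1.6774 - 0.6962 = 0.9812 bits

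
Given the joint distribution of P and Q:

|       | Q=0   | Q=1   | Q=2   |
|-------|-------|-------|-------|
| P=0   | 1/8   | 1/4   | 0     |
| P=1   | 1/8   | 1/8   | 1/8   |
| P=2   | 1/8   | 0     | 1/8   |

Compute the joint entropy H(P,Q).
H(P,Q) = -Σ P(P,Q) log₂ P(P,Q), summed over the non-zero cells:
H(P,Q) = -[(1/8)·log₂(1/8) + (1/4)·log₂(1/4) + (1/8)·log₂(1/8) + (1/8)·log₂(1/8) + (1/8)·log₂(1/8) + (1/8)·log₂(1/8) + (1/8)·log₂(1/8)]
  = 0.3750 + 0.5000 + 0.3750 + 0.3750 + 0.3750 + 0.3750 + 0.3750
  = 2.7500 bits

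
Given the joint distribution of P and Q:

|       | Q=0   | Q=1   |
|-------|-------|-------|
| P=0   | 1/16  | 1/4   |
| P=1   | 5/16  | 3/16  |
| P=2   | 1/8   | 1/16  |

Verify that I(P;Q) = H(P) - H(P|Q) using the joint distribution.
Left side, from I(P;Q) = H(P) + H(Q) - H(P,Q):
Marginal P(P) (row sums):
  P(P=0) = 1/16 + 1/4 = 5/16
  P(P=1) = 5/16 + 3/16 = 1/2
  P(P=2) = 1/8 + 1/16 = 3/16
Marginal P(Q) (column sums):
  P(Q=0) = 1/16 + 5/16 + 1/8 = 1/2
  P(Q=1) = 1/4 + 3/16 + 1/16 = 1/2

H(P) = -[(5/16)·log₂(5/16) + (1/2)·log₂(1/2) + (3/16)·log₂(3/16)]
  = 0.5244 + 0.5000 + 0.4528
  = 1.4772 bits
H(Q) = -[(1/2)·log₂(1/2) + (1/2)·log₂(1/2)]
  = 0.5000 + 0.5000
  = 1.0000 bits
H(P,Q) = -[(1/16)·log₂(1/16) + (1/4)·log₂(1/4) + (5/16)·log₂(5/16) + (3/16)·log₂(3/16) + (1/8)·log₂(1/8) + (1/16)·log₂(1/16)]
  = 0.2500 + 0.5000 + 0.5244 + 0.4528 + 0.3750 + 0.2500
  = 2.3522 bits

I(P;Q) = H(P) + H(Q) - H(P,Q)
  = 1.4772 + 1.0000 - 2.3522
  = 0.1250 bits

Right side, with H(P|Q) computed directly from the conditional probabilities:
H(P|Q) = -Σ P(P,Q)·log₂ P(P|Q), where P(P|Q) = P(P,Q) / P(Q)
  (P=0,Q=0): P(P|Q) = (1/16)/(1/2) = 1/8;  -(1/16)·log₂(1/8) = 0.1875
  (P=0,Q=1): P(P|Q) = (1/4)/(1/2) = 1/2;  -(1/4)·log₂(1/2) = 0.2500
  (P=1,Q=0): P(P|Q) = (5/16)/(1/2) = 5/8;  -(5/16)·log₂(5/8) = 0.2119
  (P=1,Q=1): P(P|Q) = (3/16)/(1/2) = 3/8;  -(3/16)·log₂(3/8) = 0.2653
  (P=2,Q=0): P(P|Q) = (1/8)/(1/2) = 1/4;  -(1/8)·log₂(1/4) = 0.2500
  (P=2,Q=1): P(P|Q) = (1/16)/(1/2) = 1/8;  -(1/16)·log₂(1/8) = 0.1875
H(P|Q) = 0.1875 + 0.2500 + 0.2119 + 0.2653 + 0.2500 + 0.1875
  = 1.3522 bits
H(P) - H(P|Q) = 1.4772 - 1.3522 = 0.1250 bits

Both sides equal 0.1250 bits, so I(P;Q) = H(P) - H(P|Q) ✓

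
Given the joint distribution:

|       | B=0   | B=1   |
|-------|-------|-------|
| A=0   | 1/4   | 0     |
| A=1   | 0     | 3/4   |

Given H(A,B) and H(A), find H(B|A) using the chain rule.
From the chain rule: H(A,B) = H(A) + H(B|A)
Therefore: H(B|A) = H(A,B) - H(A)

H(A,B) = -[(1/4)·log₂(1/4) + (3/4)·log₂(3/4)]
  = 0.5000 + 0.3113
  = 0.8113 bits
Marginal P(A) (row sums):
  P(A=0) = 1/4 + 0 = 1/4
  P(A=1) = 0 + 3/4 = 3/4
H(A) = -[(1/4)·log₂(1/4) + (3/4)·log₂(3/4)]
  = 0.5000 + 0.3113
  = 0.8113 bits

H(B|A) = 0.8113 - 0.8113 = 0.0000 bits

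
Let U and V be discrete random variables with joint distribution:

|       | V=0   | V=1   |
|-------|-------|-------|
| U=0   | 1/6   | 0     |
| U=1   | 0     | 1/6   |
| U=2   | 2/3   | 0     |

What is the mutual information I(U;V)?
Marginal P(U) (row sums):
  P(U=0) = 1/6 + 0 = 1/6
  P(U=1) = 0 + 1/6 = 1/6
  P(U=2) = 2/3 + 0 = 2/3
Marginal P(V) (column sums):
  P(V=0) = 1/6 + 0 + 2/3 = 5/6
  P(V=1) = 0 + 1/6 + 0 = 1/6

H(U) = -[(1/6)·log₂(1/6) + (1/6)·log₂(1/6) + (2/3)·log₂(2/3)]
  = 0.4308 + 0.4308 + 0.3900
  = 1.2516 bits
H(V) = -[(5/6)·log₂(5/6) + (1/6)·log₂(1/6)]
  = 0.2192 + 0.4308
  = 0.6500 bits
H(U,V) = -[(1/6)·log₂(1/6) + (1/6)·log₂(1/6) + (2/3)·log₂(2/3)]
  = 0.4308 + 0.4308 + 0.3900
  = 1.2516 bits

I(U;V) = H(U) + H(V) - H(U,V)
  = 1.2516 + 0.6500 - 1.2516
  = 0.6500 bits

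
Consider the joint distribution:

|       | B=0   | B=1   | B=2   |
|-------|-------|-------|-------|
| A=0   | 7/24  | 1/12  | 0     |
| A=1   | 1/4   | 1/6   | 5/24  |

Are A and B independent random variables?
Marginal P(A) (row sums):
  P(A=0) = 7/24 + 1/12 + 0 = 3/8
  P(A=1) = 1/4 + 1/6 + 5/24 = 5/8
Marginal P(B) (column sums):
  P(B=0) = 7/24 + 1/4 = 13/24
  P(B=1) = 1/12 + 1/6 = 1/4
  P(B=2) = 0 + 5/24 = 5/24

A and B are independent iff P(A=i,B=j) = P(A=i)·P(B=j) for every cell.
  P(A=0)·P(B=0) = 3/8 × 13/24 = 13/64, but P(A=0,B=0) = 7/24 ✗

No, A and B are not independent. Quantitatively, I(A;B) > 0:

H(A) = -[(3/8)·log₂(3/8) + (5/8)·log₂(5/8)]
  = 0.5306 + 0.4238
  = 0.9544 bits
H(B) = -[(13/24)·log₂(13/24) + (1/4)·log₂(1/4) + (5/24)·log₂(5/24)]
  = 0.4791 + 0.5000 + 0.4715
  = 1.4506 bits
H(A,B) = -[(7/24)·log₂(7/24) + (1/12)·log₂(1/12) + (1/4)·log₂(1/4) + (1/6)·log₂(1/6) + (5/24)·log₂(5/24)]
  = 0.5185 + 0.2987 + 0.5000 + 0.4308 + 0.4715
  = 2.2195 bits
I(A;B) = H(A) + H(B) - H(A,B) = 0.9544 + 1.4506 - 2.2195 = 0.1855 bits > 0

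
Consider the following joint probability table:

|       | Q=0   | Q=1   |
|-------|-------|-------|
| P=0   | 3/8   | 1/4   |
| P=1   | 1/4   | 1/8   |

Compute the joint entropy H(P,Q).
H(P,Q) = -Σ P(P,Q) log₂ P(P,Q), summed over the non-zero cells:
H(P,Q) = -[(3/8)·log₂(3/8) + (1/4)·log₂(1/4) + (1/4)·log₂(1/4) + (1/8)·log₂(1/8)]
  = 0.5306 + 0.5000 + 0.5000 + 0.3750
  = 1.9056 bits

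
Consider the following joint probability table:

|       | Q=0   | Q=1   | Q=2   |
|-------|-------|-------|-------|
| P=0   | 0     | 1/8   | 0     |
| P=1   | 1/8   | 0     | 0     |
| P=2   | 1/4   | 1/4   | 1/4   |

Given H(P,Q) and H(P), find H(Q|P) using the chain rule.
From the chain rule: H(P,Q) = H(P) + H(Q|P)
Therefore: H(Q|P) = H(P,Q) - H(P)

H(P,Q) = -[(1/8)·log₂(1/8) + (1/8)·log₂(1/8) + (1/4)·log₂(1/4) + (1/4)·log₂(1/4) + (1/4)·log₂(1/4)]
  = 0.3750 + 0.3750 + 0.5000 + 0.5000 + 0.5000
  = 2.2500 bits
Marginal P(P) (row sums):
  P(P=0) = 0 + 1/8 + 0 = 1/8
  P(P=1) = 1/8 + 0 + 0 = 1/8
  P(P=2) = 1/4 + 1/4 + 1/4 = 3/4
H(P) = -[(1/8)·log₂(1/8) + (1/8)·log₂(1/8) + (3/4)·log₂(3/4)]
  = 0.3750 + 0.3750 + 0.3113
  = 1.0613 bits

H(Q|P) = 2.2500 - 1.0613 = 1.1887 bits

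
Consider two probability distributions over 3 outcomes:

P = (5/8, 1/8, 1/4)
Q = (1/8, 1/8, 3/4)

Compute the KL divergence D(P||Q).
D(P||Q) = Σ P(i) log₂(P(i)/Q(i))
  i=0: (5/8) × log₂((5/8)/(1/8)) = (5/8) × log₂(5) = 1.4512
  i=1: (1/8) × log₂((1/8)/(1/8)) = (1/8) × log₂(1) = 0.0000
  i=2: (1/4) × log₂((1/4)/(3/4)) = (1/4) × log₂(1/3) = -0.3962
D(P||Q) = 1.4512 + 0.0000 - 0.3962
  = 1.0550 bits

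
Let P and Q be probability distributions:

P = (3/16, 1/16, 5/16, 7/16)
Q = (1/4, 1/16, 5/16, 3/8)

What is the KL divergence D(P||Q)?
D(P||Q) = Σ P(i) log₂(P(i)/Q(i))
  i=0: (3/16) × log₂((3/16)/(1/4)) = (3/16) × log₂(3/4) = -0.0778
  i=1: (1/16) × log₂((1/16)/(1/16)) = (1/16) × log₂(1) = 0.0000
  i=2: (5/16) × log₂((5/16)/(5/16)) = (5/16) × log₂(1) = 0.0000
  i=3: (7/16) × log₂((7/16)/(3/8)) = (7/16) × log₂(7/6) = 0.0973
D(P||Q) = -0.0778 + 0.0000 + 0.0000 + 0.0973
  = 0.0195 bits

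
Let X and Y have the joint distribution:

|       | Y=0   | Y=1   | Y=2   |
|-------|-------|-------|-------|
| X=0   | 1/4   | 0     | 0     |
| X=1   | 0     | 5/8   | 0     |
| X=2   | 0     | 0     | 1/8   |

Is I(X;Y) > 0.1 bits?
Marginal P(X) (row sums):
  P(X=0) = 1/4 + 0 + 0 = 1/4
  P(X=1) = 0 + 5/8 + 0 = 5/8
  P(X=2) = 0 + 0 + 1/8 = 1/8
Marginal P(Y) (column sums):
  P(Y=0) = 1/4 + 0 + 0 = 1/4
  P(Y=1) = 0 + 5/8 + 0 = 5/8
  P(Y=2) = 0 + 0 + 1/8 = 1/8

H(X) = -[(1/4)·log₂(1/4) + (5/8)·log₂(5/8) + (1/8)·log₂(1/8)]
  = 0.5000 + 0.4238 + 0.3750
  = 1.2988 bits
H(Y) = -[(1/4)·log₂(1/4) + (5/8)·log₂(5/8) + (1/8)·log₂(1/8)]
  = 0.5000 + 0.4238 + 0.3750
  = 1.2988 bits
H(X,Y) = -[(1/4)·log₂(1/4) + (5/8)·log₂(5/8) + (1/8)·log₂(1/8)]
  = 0.5000 + 0.4238 + 0.3750
  = 1.2988 bits

I(X;Y) = H(X) + H(Y) - H(X,Y)
  = 1.2988 + 1.2988 - 1.2988
  = 1.2988 bits

Yes. I(X;Y) = 1.2988 bits, which is > 0.1 bits.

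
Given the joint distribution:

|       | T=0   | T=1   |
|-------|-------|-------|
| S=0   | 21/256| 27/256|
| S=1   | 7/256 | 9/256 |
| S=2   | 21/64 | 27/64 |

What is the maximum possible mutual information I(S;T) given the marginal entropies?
The upper bound on mutual information is I(S;T) ≤ min(H(S), H(T)).

Marginal P(S) (row sums):
  P(S=0) = 21/256 + 27/256 = 3/16
  P(S=1) = 7/256 + 9/256 = 1/16
  P(S=2) = 21/64 + 27/64 = 3/4
Marginal P(T) (column sums):
  P(T=0) = 21/256 + 7/256 + 21/64 = 7/16
  P(T=1) = 27/256 + 9/256 + 27/64 = 9/16

H(S) = -[(3/16)·log₂(3/16) + (1/16)·log₂(1/16) + (3/4)·log₂(3/4)]
  = 0.4528 + 0.2500 + 0.3113
  = 1.0141 bits
H(T) = -[(7/16)·log₂(7/16) + (9/16)·log₂(9/16)]
  = 0.5218 + 0.4669
  = 0.9887 bits

Maximum possible I(S;T) = min(1.0141, 0.9887) = 0.9887 bits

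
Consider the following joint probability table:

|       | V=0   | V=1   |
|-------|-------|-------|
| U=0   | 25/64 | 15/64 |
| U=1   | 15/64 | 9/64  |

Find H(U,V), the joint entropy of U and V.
H(U,V) = -Σ P(U,V) log₂ P(U,V), summed over the non-zero cells:
H(U,V) = -[(25/64)·log₂(25/64) + (15/64)·log₂(15/64) + (15/64)·log₂(15/64) + (9/64)·log₂(9/64)]
  = 0.5297 + 0.4906 + 0.4906 + 0.3980
  = 1.9089 bits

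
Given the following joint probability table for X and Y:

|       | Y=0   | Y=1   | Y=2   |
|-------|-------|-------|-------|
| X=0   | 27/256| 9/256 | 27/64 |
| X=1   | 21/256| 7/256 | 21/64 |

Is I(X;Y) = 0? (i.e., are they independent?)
Marginal P(X) (row sums):
  P(X=0) = 27/256 + 9/256 + 27/64 = 9/16
  P(X=1) = 21/256 + 7/256 + 21/64 = 7/16
Marginal P(Y) (column sums):
  P(Y=0) = 27/256 + 21/256 = 3/16
  P(Y=1) = 9/256 + 7/256 = 1/16
  P(Y=2) = 27/64 + 21/64 = 3/4

X and Y are independent iff P(X=i,Y=j) = P(X=i)·P(Y=j) for every cell.
  P(X=0)·P(Y=0) = 9/16 × 3/16 = 27/256 = P(X=0,Y=0) ✓
  P(X=0)·P(Y=1) = 9/16 × 1/16 = 9/256 = P(X=0,Y=1) ✓
  P(X=0)·P(Y=2) = 9/16 × 3/4 = 27/64 = P(X=0,Y=2) ✓
  P(X=1)·P(Y=0) = 7/16 × 3/16 = 21/256 = P(X=1,Y=0) ✓
  P(X=1)·P(Y=1) = 7/16 × 1/16 = 7/256 = P(X=1,Y=1) ✓
  P(X=1)·P(Y=2) = 7/16 × 3/4 = 21/64 = P(X=1,Y=2) ✓

Yes, X and Y are independent: every cell factors, so I(X;Y) = 0 bits.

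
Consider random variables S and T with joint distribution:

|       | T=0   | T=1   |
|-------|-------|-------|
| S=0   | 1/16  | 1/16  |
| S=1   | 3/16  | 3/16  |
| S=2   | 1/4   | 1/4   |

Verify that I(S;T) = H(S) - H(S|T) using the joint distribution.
Left side, from I(S;T) = H(S) + H(T) - H(S,T):
Marginal P(S) (row sums):
  P(S=0) = 1/16 + 1/16 = 1/8
  P(S=1) = 3/16 + 3/16 = 3/8
  P(S=2) = 1/4 + 1/4 = 1/2
Marginal P(T) (column sums):
  P(T=0) = 1/16 + 3/16 + 1/4 = 1/2
  P(T=1) = 1/16 + 3/16 + 1/4 = 1/2

H(S) = -[(1/8)·log₂(1/8) + (3/8)·log₂(3/8) + (1/2)·log₂(1/2)]
  = 0.3750 + 0.5306 + 0.5000
  = 1.4056 bits
H(T) = -[(1/2)·log₂(1/2) + (1/2)·log₂(1/2)]
  = 0.5000 + 0.5000
  = 1.0000 bits
H(S,T) = -[(1/16)·log₂(1/16) + (1/16)·log₂(1/16) + (3/16)·log₂(3/16) + (3/16)·log₂(3/16) + (1/4)·log₂(1/4) + (1/4)·log₂(1/4)]
  = 0.2500 + 0.2500 + 0.4528 + 0.4528 + 0.5000 + 0.5000
  = 2.4056 bits

I(S;T) = H(S) + H(T) - H(S,T)
  = 1.4056 + 1.0000 - 2.4056
  = 0.0000 bits

Right side, with H(S|T) computed directly from the conditional probabilities:
H(S|T) = -Σ P(S,T)·log₂ P(S|T), where P(S|T) = P(S,T) / P(T)
  (S=0,T=0): P(S|T) = (1/16)/(1/2) = 1/8;  -(1/16)·log₂(1/8) = 0.1875
  (S=0,T=1): P(S|T) = (1/16)/(1/2) = 1/8;  -(1/16)·log₂(1/8) = 0.1875
  (S=1,T=0): P(S|T) = (3/16)/(1/2) = 3/8;  -(3/16)·log₂(3/8) = 0.2653
  (S=1,T=1): P(S|T) = (3/16)/(1/2) = 3/8;  -(3/16)·log₂(3/8) = 0.2653
  (S=2,T=0): P(S|T) = (1/4)/(1/2) = 1/2;  -(1/4)·log₂(1/2) = 0.2500
  (S=2,T=1): P(S|T) = (1/4)/(1/2) = 1/2;  -(1/4)·log₂(1/2) = 0.2500
H(S|T) = 0.1875 + 0.1875 + 0.2653 + 0.2653 + 0.2500 + 0.2500
  = 1.4056 bits
H(S) - H(S|T) = 1.4056 - 1.4056 = 0.0000 bits

Both sides equal 0.0000 bits, so I(S;T) = H(S) - H(S|T) ✓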